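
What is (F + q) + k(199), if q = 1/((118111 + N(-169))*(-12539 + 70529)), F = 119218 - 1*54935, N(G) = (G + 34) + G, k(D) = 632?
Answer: 443475127075951/6831627930 ≈ 64915.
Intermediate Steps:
N(G) = 34 + 2*G (N(G) = (34 + G) + G = 34 + 2*G)
F = 64283 (F = 119218 - 54935 = 64283)
q = 1/6831627930 (q = 1/((118111 + (34 + 2*(-169)))*(-12539 + 70529)) = 1/((118111 + (34 - 338))*57990) = 1/((118111 - 304)*57990) = 1/(117807*57990) = 1/6831627930 ≈ 1.4638e-10)
(F + q) + k(199) = (64283 + 1/6831627930) + 632 = 439157538224191/6831627930 + 632 = 443475127075951/6831627930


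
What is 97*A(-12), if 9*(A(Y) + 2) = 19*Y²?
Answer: 29294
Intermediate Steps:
A(Y) = -2 + 19*Y²/9 (A(Y) = -2 + (19*Y²)/9 = -2 + 19*Y²/9)
97*A(-12) = 97*(-2 + (19/9)*(-12)²) = 97*(-2 + (19/9)*144) = 97*(-2 + 304) = 97*302 = 29294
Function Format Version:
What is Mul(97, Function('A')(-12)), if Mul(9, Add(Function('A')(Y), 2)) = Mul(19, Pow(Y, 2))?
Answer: 29294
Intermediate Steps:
Function('A')(Y) = Add(-2, Mul(Rational(19, 9), Pow(Y, 2))) (Function('A')(Y) = Add(-2, Mul(Rational(1, 9), Mul(19, Pow(Y, 2)))) = Add(-2, Mul(Rational(19, 9), Pow(Y, 2))))
Mul(97, Function('A')(-12)) = Mul(97, Add(-2, Mul(Rational(19, 9), Pow(-12, 2)))) = Mul(97, Add(-2, Mul(Rational(19, 9), 144))) = Mul(97, Add(-2, 304)) = Mul(97, 302) = 29294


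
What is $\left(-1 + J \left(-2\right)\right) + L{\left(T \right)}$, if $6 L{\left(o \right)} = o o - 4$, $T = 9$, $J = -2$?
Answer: $\frac{95}{6} \approx 15.833$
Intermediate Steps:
$L{\left(o \right)} = - \frac{2}{3} + \frac{o^{2}}{6}$ ($L{\left(o \right)} = \frac{o o - 4}{6} = \frac{o^{2} - 4}{6} = \frac{-4 + o^{2}}{6} = - \frac{2}{3} + \frac{o^{2}}{6}$)
$\left(-1 + J \left(-2\right)\right) + L{\left(T \right)} = \left(-1 - -4\right) - \left(\frac{2}{3} - \frac{9^{2}}{6}\right) = \left(-1 + 4\right) + \left(- \frac{2}{3} + \frac{1}{6} \cdot 81\right) = 3 + \left(- \frac{2}{3} + \frac{27}{2}\right) = 3 + \frac{77}{6} = \frac{95}{6}$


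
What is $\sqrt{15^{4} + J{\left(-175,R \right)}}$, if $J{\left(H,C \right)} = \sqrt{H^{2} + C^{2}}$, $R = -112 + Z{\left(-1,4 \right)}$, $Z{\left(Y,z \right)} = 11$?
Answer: $\sqrt{50625 + \sqrt{40826}} \approx 225.45$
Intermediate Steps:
$R = -101$ ($R = -112 + 11 = -101$)
$J{\left(H,C \right)} = \sqrt{C^{2} + H^{2}}$
$\sqrt{15^{4} + J{\left(-175,R \right)}} = \sqrt{15^{4} + \sqrt{\left(-101\right)^{2} + \left(-175\right)^{2}}} = \sqrt{50625 + \sqrt{10201 + 30625}} = \sqrt{50625 + \sqrt{40826}}$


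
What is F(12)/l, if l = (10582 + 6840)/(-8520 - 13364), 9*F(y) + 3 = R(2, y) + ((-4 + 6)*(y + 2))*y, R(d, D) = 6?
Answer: -1236446/26133 ≈ -47.314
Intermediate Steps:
F(y) = ⅓ + y*(4 + 2*y)/9 (F(y) = -⅓ + (6 + ((-4 + 6)*(y + 2))*y)/9 = -⅓ + (6 + (2*(2 + y))*y)/9 = -⅓ + (6 + (4 + 2*y)*y)/9 = -⅓ + (6 + y*(4 + 2*y))/9 = -⅓ + (⅔ + y*(4 + 2*y)/9) = ⅓ + y*(4 + 2*y)/9)
l = -8711/10942 (l = 17422/(-21884) = 17422*(-1/21884) = -8711/10942 ≈ -0.79611)
F(12)/l = (⅓ + (2/9)*12² + (4/9)*12)/(-8711/10942) = -10942*(⅓ + (2/9)*144 + 16/3)/8711 = -10942*(⅓ + 32 + 16/3)/8711 = -10942/8711*113/3 = -1236446/26133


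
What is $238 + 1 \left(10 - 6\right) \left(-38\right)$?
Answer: $86$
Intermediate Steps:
$238 + 1 \left(10 - 6\right) \left(-38\right) = 238 + 1 \cdot 4 \left(-38\right) = 238 + 4 \left(-38\right) = 238 - 152 = 86$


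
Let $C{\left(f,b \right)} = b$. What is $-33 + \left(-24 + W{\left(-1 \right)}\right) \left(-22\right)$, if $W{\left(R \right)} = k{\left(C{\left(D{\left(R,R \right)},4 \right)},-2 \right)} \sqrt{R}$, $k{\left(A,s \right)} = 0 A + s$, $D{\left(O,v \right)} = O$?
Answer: $495 + 44 i \approx 495.0 + 44.0 i$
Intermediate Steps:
$k{\left(A,s \right)} = s$ ($k{\left(A,s \right)} = 0 + s = s$)
$W{\left(R \right)} = - 2 \sqrt{R}$
$-33 + \left(-24 + W{\left(-1 \right)}\right) \left(-22\right) = -33 + \left(-24 - 2 \sqrt{-1}\right) \left(-22\right) = -33 + \left(-24 - 2 i\right) \left(-22\right) = -33 + \left(528 + 44 i\right) = 495 + 44 i$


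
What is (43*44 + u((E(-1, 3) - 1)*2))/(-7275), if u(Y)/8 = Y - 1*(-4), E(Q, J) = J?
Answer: -652/2425 ≈ -0.26887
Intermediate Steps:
u(Y) = 32 + 8*Y (u(Y) = 8*(Y - 1*(-4)) = 8*(Y + 4) = 8*(4 + Y) = 32 + 8*Y)
(43*44 + u((E(-1, 3) - 1)*2))/(-7275) = (43*44 + (32 + 8*((3 - 1)*2)))/(-7275) = (1892 + (32 + 8*(2*2)))*(-1/7275) = (1892 + (32 + 8*4))*(-1/7275) = (1892 + (32 + 32))*(-1/7275) = (1892 + 64)*(-1/7275) = 1956*(-1/7275) = -652/2425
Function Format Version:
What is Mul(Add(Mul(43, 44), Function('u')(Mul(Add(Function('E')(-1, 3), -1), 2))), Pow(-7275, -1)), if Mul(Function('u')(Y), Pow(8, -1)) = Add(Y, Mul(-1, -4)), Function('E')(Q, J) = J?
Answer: Rational(-652, 2425) ≈ -0.26887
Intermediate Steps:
Function('u')(Y) = Add(32, Mul(8, Y)) (Function('u')(Y) = Mul(8, Add(Y, Mul(-1, -4))) = Mul(8, Add(Y, 4)) = Mul(8, Add(4, Y)) = Add(32, Mul(8, Y)))
Mul(Add(Mul(43, 44), Function('u')(Mul(Add(Function('E')(-1, 3), -1), 2))), Pow(-7275, -1)) = Mul(Add(Mul(43, 44), Add(32, Mul(8, Mul(Add(3, -1), 2)))), Pow(-7275, -1)) = Mul(Add(1892, Add(32, Mul(8, Mul(2, 2)))), Rational(-1, 7275)) = Mul(Add(1892, Add(32, Mul(8, 4))), Rational(-1, 7275)) = Mul(Add(1892, Add(32, 32)), Rational(-1, 7275)) = Mul(Add(1892, 64), Rational(-1, 7275)) = Mul(1956, Rational(-1, 7275)) = Rational(-652, 2425)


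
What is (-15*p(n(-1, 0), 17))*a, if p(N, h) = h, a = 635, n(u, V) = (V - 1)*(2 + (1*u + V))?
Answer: -161925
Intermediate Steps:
n(u, V) = (-1 + V)*(2 + V + u) (n(u, V) = (-1 + V)*(2 + (u + V)) = (-1 + V)*(2 + (V + u)) = (-1 + V)*(2 + V + u))
(-15*p(n(-1, 0), 17))*a = -15*17*635 = -255*635 = -161925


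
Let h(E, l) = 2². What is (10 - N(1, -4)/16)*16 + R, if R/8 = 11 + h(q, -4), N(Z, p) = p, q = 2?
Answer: 284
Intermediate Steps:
h(E, l) = 4
R = 120 (R = 8*(11 + 4) = 8*15 = 120)
(10 - N(1, -4)/16)*16 + R = (10 - (-4)/16)*16 + 120 = (10 - 1*(-¼))*16 + 120 = (10 + ¼)*16 + 120 = (41/4)*16 + 120 = 164 + 120 = 284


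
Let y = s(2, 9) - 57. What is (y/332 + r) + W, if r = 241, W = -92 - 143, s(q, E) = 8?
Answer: 1943/332 ≈ 5.8524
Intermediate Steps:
y = -49 (y = 8 - 57 = -49)
W = -235
(y/332 + r) + W = (-49/332 + 241) - 235 = 79963/332 - 235 = 1943/332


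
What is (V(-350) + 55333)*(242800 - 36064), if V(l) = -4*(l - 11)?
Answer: 11737849872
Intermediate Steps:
V(l) = 44 - 4*l (V(l) = -4*(-11 + l) = 44 - 4*l)
(V(-350) + 55333)*(242800 - 36064) = ((44 - 4*(-350)) + 55333)*(242800 - 36064) = ((44 + 1400) + 55333)*206736 = (1444 + 55333)*206736 = 56777*206736 = 11737849872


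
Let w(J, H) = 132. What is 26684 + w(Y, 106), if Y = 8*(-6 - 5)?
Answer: 26816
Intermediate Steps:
Y = -88 (Y = 8*(-11) = -88)
26684 + w(Y, 106) = 26684 + 132 = 26816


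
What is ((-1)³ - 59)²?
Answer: 3600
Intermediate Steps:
((-1)³ - 59)² = (-1 - 59)² = (-60)² = 3600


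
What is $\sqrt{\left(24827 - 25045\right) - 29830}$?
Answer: $4 i \sqrt{1878} \approx 173.34 i$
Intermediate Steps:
$\sqrt{\left(24827 - 25045\right) - 29830} = \sqrt{-218 - 29830} = \sqrt{-30048} = 4 i \sqrt{1878}$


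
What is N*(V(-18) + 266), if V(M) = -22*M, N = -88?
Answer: -58256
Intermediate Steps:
N*(V(-18) + 266) = -88*(-22*(-18) + 266) = -88*(396 + 266) = -88*662 = -58256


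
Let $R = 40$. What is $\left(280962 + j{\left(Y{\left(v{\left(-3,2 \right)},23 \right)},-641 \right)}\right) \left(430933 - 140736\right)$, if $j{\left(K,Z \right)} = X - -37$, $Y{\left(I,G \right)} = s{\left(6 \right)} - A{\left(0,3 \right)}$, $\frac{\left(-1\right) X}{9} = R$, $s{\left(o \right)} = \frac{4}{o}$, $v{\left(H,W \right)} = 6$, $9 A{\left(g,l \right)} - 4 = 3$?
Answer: $81440595883$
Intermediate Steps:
$A{\left(g,l \right)} = \frac{7}{9}$ ($A{\left(g,l \right)} = \frac{4}{9} + \frac{1}{9} \cdot 3 = \frac{4}{9} + \frac{1}{3} = \frac{7}{9}$)
$X = -360$ ($X = \left(-9\right) 40 = -360$)
$Y{\left(I,G \right)} = - \frac{1}{9}$ ($Y{\left(I,G \right)} = \frac{4}{6} - \frac{7}{9} = 4 \cdot \frac{1}{6} - \frac{7}{9} = \frac{2}{3} - \frac{7}{9} = - \frac{1}{9}$)
$j{\left(K,Z \right)} = -323$ ($j{\left(K,Z \right)} = -360 - -37 = -360 + 37 = -323$)
$\left(280962 + j{\left(Y{\left(v{\left(-3,2 \right)},23 \right)},-641 \right)}\right) \left(430933 - 140736\right) = \left(280962 - 323\right) \left(430933 - 140736\right) = 280639 \cdot 290197 = 81440595883$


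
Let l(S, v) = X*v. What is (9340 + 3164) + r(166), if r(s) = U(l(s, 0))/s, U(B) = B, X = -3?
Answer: 12504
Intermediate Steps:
l(S, v) = -3*v
r(s) = 0 (r(s) = (-3*0)/s = 0/s = 0)
(9340 + 3164) + r(166) = (9340 + 3164) + 0 = 12504 + 0 = 12504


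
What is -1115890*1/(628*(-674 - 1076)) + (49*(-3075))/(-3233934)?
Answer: 62905107271/59234891100 ≈ 1.0620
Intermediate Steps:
-1115890*1/(628*(-674 - 1076)) + (49*(-3075))/(-3233934) = -1115890/(628*(-1750)) - 150675*(-1/3233934) = -1115890/(-1099000) + 50225/1077978 = -1115890*(-1/1099000) + 50225/1077978 = 111589/109900 + 50225/1077978 = 62905107271/59234891100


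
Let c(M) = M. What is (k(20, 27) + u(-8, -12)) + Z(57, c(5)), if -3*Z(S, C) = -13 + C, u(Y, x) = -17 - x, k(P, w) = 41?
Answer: 116/3 ≈ 38.667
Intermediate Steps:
Z(S, C) = 13/3 - C/3 (Z(S, C) = -(-13 + C)/3 = 13/3 - C/3)
(k(20, 27) + u(-8, -12)) + Z(57, c(5)) = (41 + (-17 - 1*(-12))) + (13/3 - ⅓*5) = (41 + (-17 + 12)) + (13/3 - 5/3) = (41 - 5) + 8/3 = 36 + 8/3 = 116/3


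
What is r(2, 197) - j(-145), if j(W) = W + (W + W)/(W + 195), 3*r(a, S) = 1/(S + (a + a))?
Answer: 454667/3015 ≈ 150.80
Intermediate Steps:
r(a, S) = 1/(3*(S + 2*a)) (r(a, S) = 1/(3*(S + (a + a))) = 1/(3*(S + 2*a)))
j(W) = W + 2*W/(195 + W) (j(W) = W + (2*W)/(195 + W) = W + 2*W/(195 + W))
r(2, 197) - j(-145) = 1/(3*(197 + 2*2)) - (-145)*(197 - 145)/(195 - 145) = 1/(3*(197 + 4)) - (-145)*52/50 = (⅓)/201 - (-145)*52/50 = (⅓)*(1/201) - 1*(-754/5) = 1/603 + 754/5 = 454667/3015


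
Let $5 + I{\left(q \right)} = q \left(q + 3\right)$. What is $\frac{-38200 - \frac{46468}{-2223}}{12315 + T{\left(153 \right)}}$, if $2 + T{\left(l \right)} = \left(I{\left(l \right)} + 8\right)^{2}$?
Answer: $- \frac{42436066}{633373774371} \approx -6.7 \cdot 10^{-5}$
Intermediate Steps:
$I{\left(q \right)} = -5 + q \left(3 + q\right)$ ($I{\left(q \right)} = -5 + q \left(q + 3\right) = -5 + q \left(3 + q\right)$)
$T{\left(l \right)} = -2 + \left(3 + l^{2} + 3 l\right)^{2}$ ($T{\left(l \right)} = -2 + \left(\left(-5 + l^{2} + 3 l\right) + 8\right)^{2} = -2 + \left(3 + l^{2} + 3 l\right)^{2}$)
$\frac{-38200 - \frac{46468}{-2223}}{12315 + T{\left(153 \right)}} = \frac{-38200 - \frac{46468}{-2223}}{12315 - \left(2 - \left(3 + 153^{2} + 3 \cdot 153\right)^{2}\right)} = \frac{-38200 - - \frac{46468}{2223}}{12315 - \left(2 - \left(3 + 23409 + 459\right)^{2}\right)} = \frac{-38200 + \frac{46468}{2223}}{12315 - \left(2 - 23871^{2}\right)} = - \frac{84872132}{2223 \left(12315 + \left(-2 + 569824641\right)\right)} = - \frac{84872132}{2223 \left(12315 + 569824639\right)} = - \frac{84872132}{2223 \cdot 569836954} = \left(- \frac{84872132}{2223}\right) \frac{1}{569836954} = - \frac{42436066}{633373774371}$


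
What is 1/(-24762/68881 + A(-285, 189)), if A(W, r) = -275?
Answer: -68881/18967037 ≈ -0.0036316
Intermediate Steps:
1/(-24762/68881 + A(-285, 189)) = 1/(-24762/68881 - 275) = 1/(-18967037/68881) = -68881/18967037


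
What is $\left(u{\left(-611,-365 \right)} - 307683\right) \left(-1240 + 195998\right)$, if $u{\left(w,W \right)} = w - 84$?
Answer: $-60059082524$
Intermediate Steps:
$u{\left(w,W \right)} = -84 + w$
$\left(u{\left(-611,-365 \right)} - 307683\right) \left(-1240 + 195998\right) = \left(\left(-84 - 611\right) - 307683\right) \left(-1240 + 195998\right) = \left(-695 - 307683\right) 194758 = \left(-308378\right) 194758 = -60059082524$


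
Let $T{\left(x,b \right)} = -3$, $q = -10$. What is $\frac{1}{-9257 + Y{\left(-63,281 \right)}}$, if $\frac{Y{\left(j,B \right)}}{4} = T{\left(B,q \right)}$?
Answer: $- \frac{1}{9269} \approx -0.00010789$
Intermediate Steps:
$Y{\left(j,B \right)} = -12$ ($Y{\left(j,B \right)} = 4 \left(-3\right) = -12$)
$\frac{1}{-9257 + Y{\left(-63,281 \right)}} = \frac{1}{-9257 - 12} = \frac{1}{-9269} = - \frac{1}{9269}$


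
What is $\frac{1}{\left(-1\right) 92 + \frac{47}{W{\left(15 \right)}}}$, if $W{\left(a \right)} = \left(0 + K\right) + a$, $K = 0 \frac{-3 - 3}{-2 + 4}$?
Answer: $- \frac{15}{1333} \approx -0.011253$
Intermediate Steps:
$K = 0$ ($K = 0 \left(- \frac{6}{2}\right) = 0 \left(\left(-6\right) \frac{1}{2}\right) = 0 \left(-3\right) = 0$)
$W{\left(a \right)} = a$ ($W{\left(a \right)} = \left(0 + 0\right) + a = 0 + a = a$)
$\frac{1}{\left(-1\right) 92 + \frac{47}{W{\left(15 \right)}}} = \frac{1}{\left(-1\right) 92 + \frac{47}{15}} = \frac{1}{-92 + 47 \cdot \frac{1}{15}} = \frac{1}{-92 + \frac{47}{15}} = \frac{1}{- \frac{1333}{15}} = - \frac{15}{1333}$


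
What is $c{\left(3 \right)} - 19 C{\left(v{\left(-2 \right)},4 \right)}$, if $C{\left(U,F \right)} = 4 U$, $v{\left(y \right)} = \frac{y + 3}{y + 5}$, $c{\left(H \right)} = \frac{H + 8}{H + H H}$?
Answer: $- \frac{293}{12} \approx -24.417$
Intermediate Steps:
$c{\left(H \right)} = \frac{8 + H}{H + H^{2}}$
$v{\left(y \right)} = \frac{3 + y}{5 + y}$
$c{\left(3 \right)} - 19 C{\left(v{\left(-2 \right)},4 \right)} = \frac{8 + 3}{3 \left(1 + 3\right)} - 19 \cdot 4 \frac{3 - 2}{5 - 2} = \frac{1}{3} \cdot \frac{1}{4} \cdot 11 - 19 \cdot 4 \cdot \frac{1}{3} \cdot 1 = \frac{11}{12} - 19 \cdot 4 \cdot \frac{1}{3} = \frac{11}{12} - \frac{76}{3} = - \frac{293}{12}$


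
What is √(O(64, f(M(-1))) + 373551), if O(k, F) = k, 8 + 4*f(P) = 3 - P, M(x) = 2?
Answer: √373615 ≈ 611.24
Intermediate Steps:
f(P) = -5/4 - P/4 (f(P) = -2 + (3 - P)/4 = -2 + (¾ - P/4) = -5/4 - P/4)
√(O(64, f(M(-1))) + 373551) = √(64 + 373551) = √373615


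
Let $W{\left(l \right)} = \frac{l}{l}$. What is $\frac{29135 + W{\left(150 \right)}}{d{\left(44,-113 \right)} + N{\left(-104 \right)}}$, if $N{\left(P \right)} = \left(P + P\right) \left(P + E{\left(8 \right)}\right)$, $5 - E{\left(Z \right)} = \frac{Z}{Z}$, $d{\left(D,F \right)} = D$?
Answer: $\frac{2428}{1737} \approx 1.3978$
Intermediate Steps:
$E{\left(Z \right)} = 4$ ($E{\left(Z \right)} = 5 - \frac{Z}{Z} = 5 - 1 = 4$)
$W{\left(l \right)} = 1$
$N{\left(P \right)} = 2 P \left(4 + P\right)$ ($N{\left(P \right)} = \left(P + P\right) \left(P + 4\right) = 2 P \left(4 + P\right)$)
$\frac{29135 + W{\left(150 \right)}}{d{\left(44,-113 \right)} + N{\left(-104 \right)}} = \frac{29135 + 1}{44 + 2 \left(-104\right) \left(4 - 104\right)} = \frac{29136}{44 + 2 \left(-104\right) \left(-100\right)} = \frac{29136}{44 + 20800} = \frac{29136}{20844} = 29136 \cdot \frac{1}{20844} = \frac{2428}{1737}$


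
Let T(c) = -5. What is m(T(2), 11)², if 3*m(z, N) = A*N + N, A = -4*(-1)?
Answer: 3025/9 ≈ 336.11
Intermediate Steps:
A = 4
m(z, N) = 5*N/3 (m(z, N) = (4*N + N)/3 = (5*N)/3 = 5*N/3)
m(T(2), 11)² = ((5/3)*11)² = (55/3)² = 3025/9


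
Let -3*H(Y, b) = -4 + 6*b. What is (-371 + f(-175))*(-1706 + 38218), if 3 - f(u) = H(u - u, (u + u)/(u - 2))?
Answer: -2361304064/177 ≈ -1.3341e+7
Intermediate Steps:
H(Y, b) = 4/3 - 2*b (H(Y, b) = -(-4 + 6*b)/3 = 4/3 - 2*b)
f(u) = 5/3 + 4*u/(-2 + u) (f(u) = 3 - (4/3 - 2*(u + u)/(u - 2)) = 3 - (4/3 - 2*2*u/(-2 + u)) = 3 - (4/3 - 4*u/(-2 + u)) = 3 + (-4/3 + 4*u/(-2 + u)) = 5/3 + 4*u/(-2 + u))
(-371 + f(-175))*(-1706 + 38218) = (-371 + (-10 + 17*(-175))/(3*(-2 - 175)))*(-1706 + 38218) = (-371 + (⅓)*(-10 - 2975)/(-177))*36512 = (-371 + (⅓)*(-1/177)*(-2985))*36512 = (-371 + 995/177)*36512 = -64672/177*36512 = -2361304064/177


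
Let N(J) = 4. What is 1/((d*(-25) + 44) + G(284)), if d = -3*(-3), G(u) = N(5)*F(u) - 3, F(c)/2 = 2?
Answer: -1/168 ≈ -0.0059524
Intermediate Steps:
F(c) = 4 (F(c) = 2*2 = 4)
G(u) = 13 (G(u) = 4*4 - 3 = 16 - 3 = 13)
d = 9
1/((d*(-25) + 44) + G(284)) = 1/((9*(-25) + 44) + 13) = 1/((-225 + 44) + 13) = 1/(-181 + 13) = 1/(-168) = -1/168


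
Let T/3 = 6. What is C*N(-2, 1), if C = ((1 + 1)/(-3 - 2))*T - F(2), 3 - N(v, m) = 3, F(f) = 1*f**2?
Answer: 0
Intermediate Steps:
F(f) = f**2
T = 18 (T = 3*6 = 18)
N(v, m) = 0 (N(v, m) = 3 - 1*3 = 3 - 3 = 0)
C = -56/5 (C = ((1 + 1)/(-3 - 2))*18 - 1*2**2 = (2/(-5))*18 - 1*4 = (2*(-1/5))*18 - 4 = -2/5*18 - 4 = -36/5 - 4 = -56/5 ≈ -11.200)
C*N(-2, 1) = -56/5*0 = 0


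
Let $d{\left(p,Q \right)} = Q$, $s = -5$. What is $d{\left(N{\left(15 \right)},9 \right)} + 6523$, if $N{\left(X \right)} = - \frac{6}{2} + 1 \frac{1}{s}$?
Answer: $6532$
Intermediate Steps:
$N{\left(X \right)} = - \frac{16}{5}$ ($N{\left(X \right)} = - \frac{6}{2} + 1 \frac{1}{-5} = \left(-6\right) \frac{1}{2} + 1 \left(- \frac{1}{5}\right) = -3 - \frac{1}{5} = - \frac{16}{5}$)
$d{\left(N{\left(15 \right)},9 \right)} + 6523 = 9 + 6523 = 6532$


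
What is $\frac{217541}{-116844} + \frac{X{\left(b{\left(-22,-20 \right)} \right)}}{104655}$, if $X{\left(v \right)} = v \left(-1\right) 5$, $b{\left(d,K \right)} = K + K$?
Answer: $- \frac{1516225637}{815220588} \approx -1.8599$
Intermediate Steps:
$b{\left(d,K \right)} = 2 K$
$X{\left(v \right)} = - 5 v$ ($X{\left(v \right)} = - v 5 = - 5 v$)
$\frac{217541}{-116844} + \frac{X{\left(b{\left(-22,-20 \right)} \right)}}{104655} = \frac{217541}{-116844} + \frac{\left(-5\right) 2 \left(-20\right)}{104655} = 217541 \left(- \frac{1}{116844}\right) + \left(-5\right) \left(-40\right) \frac{1}{104655} = - \frac{217541}{116844} + 200 \cdot \frac{1}{104655} = - \frac{217541}{116844} + \frac{40}{20931} = - \frac{1516225637}{815220588}$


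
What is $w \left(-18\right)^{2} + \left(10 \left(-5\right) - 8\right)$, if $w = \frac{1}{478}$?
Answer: $- \frac{13700}{239} \approx -57.322$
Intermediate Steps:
$w = \frac{1}{478} \approx 0.002092$
$w \left(-18\right)^{2} + \left(10 \left(-5\right) - 8\right) = \frac{\left(-18\right)^{2}}{478} + \left(10 \left(-5\right) - 8\right) = \frac{1}{478} \cdot 324 - 58 = \frac{162}{239} - 58 = - \frac{13700}{239}$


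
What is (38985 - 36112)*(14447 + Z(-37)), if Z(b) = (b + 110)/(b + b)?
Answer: 3071251365/74 ≈ 4.1503e+7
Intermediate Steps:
Z(b) = (110 + b)/(2*b) (Z(b) = (110 + b)/((2*b)) = (110 + b)*(1/(2*b)) = (110 + b)/(2*b))
(38985 - 36112)*(14447 + Z(-37)) = (38985 - 36112)*(14447 + (½)*(110 - 37)/(-37)) = 2873*(14447 + (½)*(-1/37)*73) = 2873*(14447 - 73/74) = 2873*(1069005/74) = 3071251365/74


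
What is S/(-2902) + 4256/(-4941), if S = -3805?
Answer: 6449593/14338782 ≈ 0.44980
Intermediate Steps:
S/(-2902) + 4256/(-4941) = -3805/(-2902) + 4256/(-4941) = -3805*(-1/2902) + 4256*(-1/4941) = 3805/2902 - 4256/4941 = 6449593/14338782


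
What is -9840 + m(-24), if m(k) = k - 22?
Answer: -9886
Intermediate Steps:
m(k) = -22 + k
-9840 + m(-24) = -9840 + (-22 - 24) = -9840 - 46 = -9886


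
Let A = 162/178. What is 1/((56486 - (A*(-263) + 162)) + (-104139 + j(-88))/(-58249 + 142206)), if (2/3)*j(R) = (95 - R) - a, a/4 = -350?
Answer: 14944346/845284301965 ≈ 1.7680e-5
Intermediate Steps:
a = -1400 (a = 4*(-350) = -1400)
A = 81/89 (A = 162*(1/178) = 81/89 ≈ 0.91011)
j(R) = 4485/2 - 3*R/2 (j(R) = 3*((95 - R) - 1*(-1400))/2 = 3*((95 - R) + 1400)/2 = 3*(1495 - R)/2 = 4485/2 - 3*R/2)
1/((56486 - (A*(-263) + 162)) + (-104139 + j(-88))/(-58249 + 142206)) = 1/((56486 - ((81/89)*(-263) + 162)) + (-104139 + (4485/2 - 3/2*(-88)))/(-58249 + 142206)) = 1/((56486 - (-21303/89 + 162)) + (-104139 + (4485/2 + 132))/83957) = 1/((56486 - 1*(-6885/89)) + (-104139 + 4749/2)*(1/83957)) = 1/((56486 + 6885/89) - 203529/2*1/83957) = 1/(5034139/89 - 203529/167914) = 1/(845284301965/14944346) = 14944346/845284301965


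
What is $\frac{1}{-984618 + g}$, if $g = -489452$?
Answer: $- \frac{1}{1474070} \approx -6.7839 \cdot 10^{-7}$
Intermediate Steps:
$\frac{1}{-984618 + g} = \frac{1}{-984618 - 489452} = \frac{1}{-1474070} = - \frac{1}{1474070}$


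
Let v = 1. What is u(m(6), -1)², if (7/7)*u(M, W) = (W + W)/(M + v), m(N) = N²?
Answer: 4/1369 ≈ 0.0029218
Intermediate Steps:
u(M, W) = 2*W/(1 + M) (u(M, W) = (W + W)/(M + 1) = (2*W)/(1 + M) = 2*W/(1 + M))
u(m(6), -1)² = (2*(-1)/(1 + 6²))² = (2*(-1)/(1 + 36))² = (2*(-1)/37)² = (2*(-1)*(1/37))² = (-2/37)² = 4/1369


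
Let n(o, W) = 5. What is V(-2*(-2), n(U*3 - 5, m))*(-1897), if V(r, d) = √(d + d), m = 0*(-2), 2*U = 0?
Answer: -1897*√10 ≈ -5998.8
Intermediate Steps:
U = 0 (U = (½)*0 = 0)
m = 0
V(r, d) = √2*√d (V(r, d) = √(2*d) = √2*√d)
V(-2*(-2), n(U*3 - 5, m))*(-1897) = (√2*√5)*(-1897) = √10*(-1897) = -1897*√10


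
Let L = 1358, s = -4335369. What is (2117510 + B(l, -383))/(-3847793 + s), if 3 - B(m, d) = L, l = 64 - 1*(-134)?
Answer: -2116155/8183162 ≈ -0.25860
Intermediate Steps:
l = 198 (l = 64 + 134 = 198)
B(m, d) = -1355 (B(m, d) = 3 - 1*1358 = 3 - 1358 = -1355)
(2117510 + B(l, -383))/(-3847793 + s) = (2117510 - 1355)/(-3847793 - 4335369) = 2116155/(-8183162) = 2116155*(-1/8183162) = -2116155/8183162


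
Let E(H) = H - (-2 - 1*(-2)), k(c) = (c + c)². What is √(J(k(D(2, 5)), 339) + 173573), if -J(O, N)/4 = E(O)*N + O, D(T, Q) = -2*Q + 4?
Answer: I*√22267 ≈ 149.22*I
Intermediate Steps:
D(T, Q) = 4 - 2*Q
k(c) = 4*c² (k(c) = (2*c)² = 4*c²)
E(H) = H (E(H) = H - (-2 + 2) = H - 1*0 = H + 0 = H)
J(O, N) = -4*O - 4*N*O (J(O, N) = -4*(O*N + O) = -4*(N*O + O) = -4*(O + N*O) = -4*O - 4*N*O)
√(J(k(D(2, 5)), 339) + 173573) = √(4*(4*(4 - 2*5)²)*(-1 - 1*339) + 173573) = √(4*(4*(4 - 10)²)*(-1 - 339) + 173573) = √(4*(4*(-6)²)*(-340) + 173573) = √(4*(4*36)*(-340) + 173573) = √(4*144*(-340) + 173573) = √(-195840 + 173573) = √(-22267) = I*√22267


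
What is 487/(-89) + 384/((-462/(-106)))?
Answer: 566277/6853 ≈ 82.632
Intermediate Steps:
487/(-89) + 384/((-462/(-106))) = 487*(-1/89) + 384/((-462*(-1/106))) = -487/89 + 384/(231/53) = -487/89 + 384*(53/231) = -487/89 + 6784/77 = 566277/6853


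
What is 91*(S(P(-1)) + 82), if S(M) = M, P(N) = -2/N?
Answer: 7644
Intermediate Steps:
91*(S(P(-1)) + 82) = 91*(-2/(-1) + 82) = 91*(-2*(-1) + 82) = 91*(2 + 82) = 91*84 = 7644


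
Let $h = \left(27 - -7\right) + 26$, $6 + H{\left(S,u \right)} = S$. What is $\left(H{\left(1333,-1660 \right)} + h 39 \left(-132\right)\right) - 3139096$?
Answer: $-3446649$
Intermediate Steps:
$H{\left(S,u \right)} = -6 + S$
$h = 60$ ($h = \left(27 + 7\right) + 26 = 34 + 26 = 60$)
$\left(H{\left(1333,-1660 \right)} + h 39 \left(-132\right)\right) - 3139096 = \left(\left(-6 + 1333\right) + 60 \cdot 39 \left(-132\right)\right) - 3139096 = \left(1327 + 2340 \left(-132\right)\right) - 3139096 = \left(1327 - 308880\right) - 3139096 = -307553 - 3139096 = -3446649$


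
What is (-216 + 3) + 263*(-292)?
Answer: -77009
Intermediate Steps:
(-216 + 3) + 263*(-292) = -213 - 76796 = -77009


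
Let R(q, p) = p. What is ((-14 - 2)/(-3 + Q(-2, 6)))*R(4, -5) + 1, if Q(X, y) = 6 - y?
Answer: -77/3 ≈ -25.667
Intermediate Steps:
((-14 - 2)/(-3 + Q(-2, 6)))*R(4, -5) + 1 = ((-14 - 2)/(-3 + (6 - 1*6)))*(-5) + 1 = -16/(-3 + (6 - 6))*(-5) + 1 = -16/(-3 + 0)*(-5) + 1 = -16/(-3)*(-5) + 1 = -16*(-1/3)*(-5) + 1 = (16/3)*(-5) + 1 = -80/3 + 1 = -77/3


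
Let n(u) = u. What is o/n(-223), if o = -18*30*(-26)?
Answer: -14040/223 ≈ -62.960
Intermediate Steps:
o = 14040 (o = -540*(-26) = 14040)
o/n(-223) = 14040/(-223) = 14040*(-1/223) = -14040/223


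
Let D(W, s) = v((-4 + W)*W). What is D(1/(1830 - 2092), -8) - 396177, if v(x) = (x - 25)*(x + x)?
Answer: -933394560704635/2355999368 ≈ -3.9618e+5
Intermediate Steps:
v(x) = 2*x*(-25 + x) (v(x) = (-25 + x)*(2*x) = 2*x*(-25 + x))
D(W, s) = 2*W*(-25 + W*(-4 + W))*(-4 + W) (D(W, s) = 2*((-4 + W)*W)*(-25 + (-4 + W)*W) = 2*(W*(-4 + W))*(-25 + W*(-4 + W)) = 2*W*(-25 + W*(-4 + W))*(-4 + W))
D(1/(1830 - 2092), -8) - 396177 = 2*(-25 + (-4 + 1/(1830 - 2092))/(1830 - 2092))*(-4 + 1/(1830 - 2092))/(1830 - 2092) - 396177 = 2*(-25 + (-4 + 1/(-262))/(-262))*(-4 + 1/(-262))/(-262) - 396177 = 2*(-1/262)*(-25 - (-4 - 1/262)/262)*(-4 - 1/262) - 396177 = 2*(-1/262)*(-25 - 1/262*(-1049/262))*(-1049/262) - 396177 = 2*(-1/262)*(-25 + 1049/68644)*(-1049/262) - 396177 = 2*(-1/262)*(-1715051/68644)*(-1049/262) - 396177 = -1799088499/2355999368 - 396177 = -933394560704635/2355999368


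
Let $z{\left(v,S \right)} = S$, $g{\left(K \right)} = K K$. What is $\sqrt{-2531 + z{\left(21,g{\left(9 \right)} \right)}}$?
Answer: $35 i \sqrt{2} \approx 49.497 i$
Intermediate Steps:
$g{\left(K \right)} = K^{2}$
$\sqrt{-2531 + z{\left(21,g{\left(9 \right)} \right)}} = \sqrt{-2531 + 9^{2}} = \sqrt{-2531 + 81} = \sqrt{-2450} = 35 i \sqrt{2}$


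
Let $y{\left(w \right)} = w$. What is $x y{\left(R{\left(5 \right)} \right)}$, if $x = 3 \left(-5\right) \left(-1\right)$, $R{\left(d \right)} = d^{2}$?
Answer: $375$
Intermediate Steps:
$x = 15$ ($x = \left(-15\right) \left(-1\right) = 15$)
$x y{\left(R{\left(5 \right)} \right)} = 15 \cdot 5^{2} = 15 \cdot 25 = 375$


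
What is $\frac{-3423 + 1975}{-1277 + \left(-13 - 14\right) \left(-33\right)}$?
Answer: $\frac{724}{193} \approx 3.7513$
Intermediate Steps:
$\frac{-3423 + 1975}{-1277 + \left(-13 - 14\right) \left(-33\right)} = - \frac{1448}{-1277 - -891} = - \frac{1448}{-1277 + 891} = - \frac{1448}{-386} = \left(-1448\right) \left(- \frac{1}{386}\right) = \frac{724}{193}$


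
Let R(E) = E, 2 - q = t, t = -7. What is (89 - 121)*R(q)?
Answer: -288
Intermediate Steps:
q = 9 (q = 2 - 1*(-7) = 2 + 7 = 9)
(89 - 121)*R(q) = (89 - 121)*9 = -32*9 = -288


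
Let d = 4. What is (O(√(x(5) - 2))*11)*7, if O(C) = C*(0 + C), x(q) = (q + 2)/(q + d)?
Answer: -847/9 ≈ -94.111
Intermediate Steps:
x(q) = (2 + q)/(4 + q) (x(q) = (q + 2)/(q + 4) = (2 + q)/(4 + q))
O(C) = C² (O(C) = C*C = C²)
(O(√(x(5) - 2))*11)*7 = ((√((2 + 5)/(4 + 5) - 2))²*11)*7 = ((√(7/9 - 2))²*11)*7 = ((√(-11/9))²*11)*7 = ((I*√11/3)²*11)*7 = -11/9*11*7 = -121/9*7 = -847/9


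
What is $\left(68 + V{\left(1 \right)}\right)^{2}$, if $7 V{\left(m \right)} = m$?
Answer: $\frac{227529}{49} \approx 4643.4$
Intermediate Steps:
$V{\left(m \right)} = \frac{m}{7}$
$\left(68 + V{\left(1 \right)}\right)^{2} = \left(68 + \frac{1}{7} \cdot 1\right)^{2} = \left(68 + \frac{1}{7}\right)^{2} = \left(\frac{477}{7}\right)^{2} = \frac{227529}{49}$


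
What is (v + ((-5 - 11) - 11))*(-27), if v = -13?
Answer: 1080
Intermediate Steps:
(v + ((-5 - 11) - 11))*(-27) = (-13 + ((-5 - 11) - 11))*(-27) = (-13 + (-16 - 11))*(-27) = (-13 - 27)*(-27) = -40*(-27) = 1080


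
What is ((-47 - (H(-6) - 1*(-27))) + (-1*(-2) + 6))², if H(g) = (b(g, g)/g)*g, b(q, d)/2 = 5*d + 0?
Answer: 36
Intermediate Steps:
b(q, d) = 10*d (b(q, d) = 2*(5*d + 0) = 2*(5*d) = 10*d)
H(g) = 10*g (H(g) = ((10*g)/g)*g = 10*g)
((-47 - (H(-6) - 1*(-27))) + (-1*(-2) + 6))² = ((-47 - (10*(-6) - 1*(-27))) + (-1*(-2) + 6))² = ((-47 - (-60 + 27)) + (2 + 6))² = ((-47 - 1*(-33)) + 8)² = ((-47 + 33) + 8)² = (-14 + 8)² = (-6)² = 36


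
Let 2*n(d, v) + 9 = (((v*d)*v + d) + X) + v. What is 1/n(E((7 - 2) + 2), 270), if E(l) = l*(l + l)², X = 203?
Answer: 1/50010318 ≈ 1.9996e-8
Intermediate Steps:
E(l) = 4*l³ (E(l) = l*(2*l)² = l*(4*l²) = 4*l³)
n(d, v) = 97 + d/2 + v/2 + d*v²/2 (n(d, v) = -9/2 + ((((v*d)*v + d) + 203) + v)/2 = -9/2 + ((((d*v)*v + d) + 203) + v)/2 = -9/2 + (((d*v² + d) + 203) + v)/2 = -9/2 + (((d + d*v²) + 203) + v)/2 = -9/2 + ((203 + d + d*v²) + v)/2 = -9/2 + (203 + d + v + d*v²)/2 = -9/2 + (203/2 + d/2 + v/2 + d*v²/2) = 97 + d/2 + v/2 + d*v²/2)
1/n(E((7 - 2) + 2), 270) = 1/(97 + (4*((7 - 2) + 2)³)/2 + (½)*270 + (½)*(4*((7 - 2) + 2)³)*270²) = 1/(97 + (4*(5 + 2)³)/2 + 135 + (½)*(4*(5 + 2)³)*72900) = 1/(97 + (4*7³)/2 + 135 + (½)*(4*7³)*72900) = 1/(97 + (4*343)/2 + 135 + (½)*(4*343)*72900) = 1/(97 + (½)*1372 + 135 + (½)*1372*72900) = 1/(97 + 686 + 135 + 50009400) = 1/50010318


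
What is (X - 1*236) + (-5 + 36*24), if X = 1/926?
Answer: 576899/926 ≈ 623.00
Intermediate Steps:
X = 1/926 ≈ 0.0010799
(X - 1*236) + (-5 + 36*24) = (1/926 - 1*236) + (-5 + 36*24) = (1/926 - 236) + (-5 + 864) = -218535/926 + 859 = 576899/926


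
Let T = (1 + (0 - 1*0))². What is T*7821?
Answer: 7821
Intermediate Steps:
T = 1 (T = (1 + (0 + 0))² = (1 + 0)² = 1² = 1)
T*7821 = 1*7821 = 7821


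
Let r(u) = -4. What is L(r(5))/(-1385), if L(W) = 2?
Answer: -2/1385 ≈ -0.0014440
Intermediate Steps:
L(r(5))/(-1385) = 2/(-1385) = -1/1385*2 = -2/1385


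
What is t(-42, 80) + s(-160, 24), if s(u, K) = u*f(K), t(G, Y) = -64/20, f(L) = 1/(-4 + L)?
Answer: -56/5 ≈ -11.200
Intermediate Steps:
t(G, Y) = -16/5 (t(G, Y) = -64*1/20 = -16/5)
s(u, K) = u/(-4 + K)
t(-42, 80) + s(-160, 24) = -16/5 - 160/(-4 + 24) = -16/5 - 160/20 = -16/5 - 160*1/20 = -16/5 - 8 = -56/5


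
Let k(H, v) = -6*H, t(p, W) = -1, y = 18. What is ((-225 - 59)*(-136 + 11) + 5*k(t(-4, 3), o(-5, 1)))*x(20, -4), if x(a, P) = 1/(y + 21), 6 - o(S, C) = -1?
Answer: 35530/39 ≈ 911.03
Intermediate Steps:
o(S, C) = 7 (o(S, C) = 6 - 1*(-1) = 6 + 1 = 7)
x(a, P) = 1/39 (x(a, P) = 1/(18 + 21) = 1/39)
((-225 - 59)*(-136 + 11) + 5*k(t(-4, 3), o(-5, 1)))*x(20, -4) = ((-225 - 59)*(-136 + 11) + 5*(-6*(-1)))*(1/39) = (-284*(-125) + 5*6)*(1/39) = (35500 + 30)*(1/39) = 35530*(1/39) = 35530/39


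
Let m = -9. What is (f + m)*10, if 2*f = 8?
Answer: -50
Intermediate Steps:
f = 4 (f = (½)*8 = 4)
(f + m)*10 = (4 - 9)*10 = -5*10 = -50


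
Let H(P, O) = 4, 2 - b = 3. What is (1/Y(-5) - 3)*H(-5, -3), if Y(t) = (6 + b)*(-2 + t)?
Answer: -424/35 ≈ -12.114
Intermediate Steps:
b = -1 (b = 2 - 1*3 = 2 - 3 = -1)
Y(t) = -10 + 5*t (Y(t) = (6 - 1)*(-2 + t) = 5*(-2 + t) = -10 + 5*t)
(1/Y(-5) - 3)*H(-5, -3) = (1/(-10 + 5*(-5)) - 3)*4 = (1/(-10 - 25) - 3)*4 = (1/(-35) - 3)*4 = (-1/35 - 3)*4 = -106/35*4 = -424/35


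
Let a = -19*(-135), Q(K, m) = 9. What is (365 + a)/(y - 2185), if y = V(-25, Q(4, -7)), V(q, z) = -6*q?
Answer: -586/407 ≈ -1.4398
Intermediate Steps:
y = 150 (y = -6*(-25) = 150)
a = 2565
(365 + a)/(y - 2185) = (365 + 2565)/(150 - 2185) = 2930/(-2035) = 2930*(-1/2035) = -586/407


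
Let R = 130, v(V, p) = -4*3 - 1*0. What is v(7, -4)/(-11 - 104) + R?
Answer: 14962/115 ≈ 130.10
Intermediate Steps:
v(V, p) = -12 (v(V, p) = -12 + 0 = -12)
v(7, -4)/(-11 - 104) + R = -12/(-11 - 104) + 130 = -12/(-115) + 130 = -1/115*(-12) + 130 = 12/115 + 130 = 14962/115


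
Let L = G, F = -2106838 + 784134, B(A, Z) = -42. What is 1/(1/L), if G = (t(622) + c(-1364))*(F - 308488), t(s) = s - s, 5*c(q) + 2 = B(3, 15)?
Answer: 71772448/5 ≈ 1.4354e+7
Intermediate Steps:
c(q) = -44/5 (c(q) = -2/5 + (1/5)*(-42) = -2/5 - 42/5 = -44/5)
F = -1322704
t(s) = 0
G = 71772448/5 (G = (0 - 44/5)*(-1322704 - 308488) = -44/5*(-1631192) = 71772448/5 ≈ 1.4354e+7)
L = 71772448/5 ≈ 1.4354e+7
1/(1/L) = 1/(1/(71772448/5)) = 1/(5/71772448) = 71772448/5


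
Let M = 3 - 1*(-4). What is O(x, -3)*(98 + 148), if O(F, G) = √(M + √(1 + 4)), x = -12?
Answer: 246*√(7 + √5) ≈ 747.62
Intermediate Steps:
M = 7 (M = 3 + 4 = 7)
O(F, G) = √(7 + √5) (O(F, G) = √(7 + √(1 + 4)) = √(7 + √5))
O(x, -3)*(98 + 148) = √(7 + √5)*(98 + 148) = √(7 + √5)*246 = 246*√(7 + √5)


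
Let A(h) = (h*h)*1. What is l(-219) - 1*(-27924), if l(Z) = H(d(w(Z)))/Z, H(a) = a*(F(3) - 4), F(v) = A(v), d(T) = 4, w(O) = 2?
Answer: 6115336/219 ≈ 27924.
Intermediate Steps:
A(h) = h**2 (A(h) = h**2*1 = h**2)
F(v) = v**2
H(a) = 5*a (H(a) = a*(3**2 - 4) = a*(9 - 4) = a*5 = 5*a)
l(Z) = 20/Z (l(Z) = (5*4)/Z = 20/Z)
l(-219) - 1*(-27924) = 20/(-219) - 1*(-27924) = 20*(-1/219) + 27924 = -20/219 + 27924 = 6115336/219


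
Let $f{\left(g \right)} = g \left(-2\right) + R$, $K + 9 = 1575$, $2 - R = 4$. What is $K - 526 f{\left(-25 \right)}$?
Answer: $-23682$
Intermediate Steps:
$R = -2$ ($R = 2 - 4 = -2$)
$K = 1566$ ($K = -9 + 1575 = 1566$)
$f{\left(g \right)} = -2 - 2 g$ ($f{\left(g \right)} = g \left(-2\right) - 2 = - 2 g - 2 = -2 - 2 g$)
$K - 526 f{\left(-25 \right)} = 1566 - 526 \left(-2 - -50\right) = 1566 - 526 \left(-2 + 50\right) = 1566 - 25248 = -23682$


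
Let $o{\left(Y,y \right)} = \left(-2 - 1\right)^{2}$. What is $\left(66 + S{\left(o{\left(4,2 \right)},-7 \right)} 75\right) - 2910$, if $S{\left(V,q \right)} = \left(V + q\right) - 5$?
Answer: $-3069$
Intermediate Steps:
$o{\left(Y,y \right)} = 9$ ($o{\left(Y,y \right)} = \left(-3\right)^{2} = 9$)
$S{\left(V,q \right)} = -5 + V + q$
$\left(66 + S{\left(o{\left(4,2 \right)},-7 \right)} 75\right) - 2910 = \left(66 + \left(-5 + 9 - 7\right) 75\right) - 2910 = \left(66 - 225\right) - 2910 = -159 - 2910 = -3069$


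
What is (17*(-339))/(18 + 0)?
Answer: -1921/6 ≈ -320.17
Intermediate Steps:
(17*(-339))/(18 + 0) = -5763/18 = -5763*1/18 = -1921/6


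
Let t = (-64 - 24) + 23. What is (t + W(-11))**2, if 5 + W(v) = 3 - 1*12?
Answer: 6241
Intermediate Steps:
W(v) = -14 (W(v) = -5 + (3 - 1*12) = -5 + (3 - 12) = -5 - 9 = -14)
t = -65 (t = -88 + 23 = -65)
(t + W(-11))**2 = (-65 - 14)**2 = (-79)**2 = 6241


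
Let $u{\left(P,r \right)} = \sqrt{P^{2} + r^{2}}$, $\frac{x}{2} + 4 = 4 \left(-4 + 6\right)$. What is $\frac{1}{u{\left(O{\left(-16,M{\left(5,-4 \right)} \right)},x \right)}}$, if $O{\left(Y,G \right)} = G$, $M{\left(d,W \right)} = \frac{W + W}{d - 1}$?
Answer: $\frac{\sqrt{17}}{34} \approx 0.12127$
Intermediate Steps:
$M{\left(d,W \right)} = \frac{2 W}{-1 + d}$
$x = 8$ ($x = -8 + 2 \cdot 4 \left(-4 + 6\right) = -8 + 2 \cdot 4 \cdot 2 = -8 + 2 \cdot 8 = -8 + 16 = 8$)
$\frac{1}{u{\left(O{\left(-16,M{\left(5,-4 \right)} \right)},x \right)}} = \frac{1}{\sqrt{\left(2 \left(-4\right) \frac{1}{-1 + 5}\right)^{2} + 8^{2}}} = \frac{1}{\sqrt{\left(2 \left(-4\right) \frac{1}{4}\right)^{2} + 64}} = \frac{1}{\sqrt{\left(-2\right)^{2} + 64}} = \frac{1}{\sqrt{4 + 64}} = \frac{1}{\sqrt{68}} = \frac{1}{2 \sqrt{17}} = \frac{\sqrt{17}}{34}$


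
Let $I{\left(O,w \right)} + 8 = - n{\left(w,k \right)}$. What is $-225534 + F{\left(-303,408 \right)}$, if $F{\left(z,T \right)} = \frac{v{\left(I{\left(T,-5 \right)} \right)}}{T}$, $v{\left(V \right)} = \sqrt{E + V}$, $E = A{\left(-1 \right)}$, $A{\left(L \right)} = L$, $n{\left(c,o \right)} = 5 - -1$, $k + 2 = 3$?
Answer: $-225534 + \frac{i \sqrt{15}}{408} \approx -2.2553 \cdot 10^{5} + 0.0094926 i$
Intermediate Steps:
$k = 1$ ($k = -2 + 3 = 1$)
$n{\left(c,o \right)} = 6$ ($n{\left(c,o \right)} = 5 + 1 = 6$)
$E = -1$
$I{\left(O,w \right)} = -14$ ($I{\left(O,w \right)} = -8 - 6 = -14$)
$v{\left(V \right)} = \sqrt{-1 + V}$
$F{\left(z,T \right)} = \frac{i \sqrt{15}}{T}$ ($F{\left(z,T \right)} = \frac{\sqrt{-1 - 14}}{T} = \frac{\sqrt{-15}}{T} = \frac{i \sqrt{15}}{T}$)
$-225534 + F{\left(-303,408 \right)} = -225534 + \frac{i \sqrt{15}}{408}$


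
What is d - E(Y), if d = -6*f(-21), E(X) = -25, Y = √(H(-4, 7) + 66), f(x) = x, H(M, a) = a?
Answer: 151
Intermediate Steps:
Y = √73 (Y = √(7 + 66) = √73 ≈ 8.5440)
d = 126 (d = -6*(-21) = 126)
d - E(Y) = 126 - 1*(-25) = 126 + 25 = 151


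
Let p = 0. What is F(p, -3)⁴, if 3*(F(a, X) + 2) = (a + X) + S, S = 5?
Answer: 256/81 ≈ 3.1605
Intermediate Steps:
F(a, X) = -⅓ + X/3 + a/3 (F(a, X) = -2 + ((a + X) + 5)/3 = -2 + ((X + a) + 5)/3 = -2 + (5 + X + a)/3 = -2 + (5/3 + X/3 + a/3) = -⅓ + X/3 + a/3)
F(p, -3)⁴ = (-⅓ + (⅓)*(-3) + (⅓)*0)⁴ = (-⅓ - 1 + 0)⁴ = (-4/3)⁴ = 256/81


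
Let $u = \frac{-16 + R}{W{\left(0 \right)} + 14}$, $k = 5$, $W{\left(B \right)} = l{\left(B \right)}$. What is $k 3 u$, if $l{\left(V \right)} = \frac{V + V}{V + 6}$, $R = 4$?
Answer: $- \frac{90}{7} \approx -12.857$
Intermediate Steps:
$l{\left(V \right)} = \frac{2 V}{6 + V}$
$W{\left(B \right)} = \frac{2 B}{6 + B}$
$u = - \frac{6}{7}$ ($u = \frac{-16 + 4}{2 \cdot 0 \frac{1}{6 + 0} + 14} = - \frac{12}{2 \cdot 0 \cdot \frac{1}{6} + 14} = - \frac{12}{0 + 14} = - \frac{12}{14} = \left(-12\right) \frac{1}{14} = - \frac{6}{7} \approx -0.85714$)
$k 3 u = 5 \cdot 3 \left(- \frac{6}{7}\right) = 15 \left(- \frac{6}{7}\right) = - \frac{90}{7}$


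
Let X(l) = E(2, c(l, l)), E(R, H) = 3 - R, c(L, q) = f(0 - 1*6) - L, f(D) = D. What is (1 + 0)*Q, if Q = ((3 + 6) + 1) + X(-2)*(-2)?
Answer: 8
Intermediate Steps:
c(L, q) = -6 - L (c(L, q) = (0 - 1*6) - L = (0 - 6) - L = -6 - L)
X(l) = 1 (X(l) = 3 - 1*2 = 3 - 2 = 1)
Q = 8 (Q = ((3 + 6) + 1) + 1*(-2) = (9 + 1) - 2 = 10 - 2 = 8)
(1 + 0)*Q = (1 + 0)*8 = 1*8 = 8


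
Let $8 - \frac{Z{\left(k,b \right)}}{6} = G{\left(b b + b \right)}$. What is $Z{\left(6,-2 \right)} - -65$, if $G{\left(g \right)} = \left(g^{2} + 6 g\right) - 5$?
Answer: $47$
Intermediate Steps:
$G{\left(g \right)} = -5 + g^{2} + 6 g$
$Z{\left(k,b \right)} = 78 - 36 b - 36 b^{2} - 6 \left(b + b^{2}\right)^{2}$ ($Z{\left(k,b \right)} = 48 - 6 \left(-5 + \left(b b + b\right)^{2} + 6 \left(b b + b\right)\right) = 48 - 6 \left(-5 + \left(b^{2} + b\right)^{2} + 6 \left(b^{2} + b\right)\right) = 48 - 6 \left(-5 + \left(b + b^{2}\right)^{2} + 6 \left(b + b^{2}\right)\right) = 48 - 6 \left(-5 + \left(b + b^{2}\right)^{2} + \left(6 b + 6 b^{2}\right)\right) = 48 - 6 \left(-5 + \left(b + b^{2}\right)^{2} + 6 b + 6 b^{2}\right) = 48 - \left(-30 + 6 \left(b + b^{2}\right)^{2} + 36 b + 36 b^{2}\right) = 78 - 36 b - 36 b^{2} - 6 \left(b + b^{2}\right)^{2}$)
$Z{\left(6,-2 \right)} - -65 = \left(78 - - 72 \left(1 - 2\right) - 6 \left(-2\right)^{2} \left(1 - 2\right)^{2}\right) - -65 = \left(78 - \left(-72\right) \left(-1\right) - 24 \left(-1\right)^{2}\right) + 65 = \left(78 - 72 - 24 \cdot 1\right) + 65 = \left(78 - 72 - 24\right) + 65 = -18 + 65 = 47$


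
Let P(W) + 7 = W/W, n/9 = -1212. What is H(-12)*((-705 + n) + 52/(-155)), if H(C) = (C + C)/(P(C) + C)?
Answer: -7200268/465 ≈ -15484.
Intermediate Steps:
n = -10908 (n = 9*(-1212) = -10908)
P(W) = -6 (P(W) = -7 + W/W = -7 + 1 = -6)
H(C) = 2*C/(-6 + C) (H(C) = (C + C)/(-6 + C) = (2*C)/(-6 + C) = 2*C/(-6 + C))
H(-12)*((-705 + n) + 52/(-155)) = (2*(-12)/(-6 - 12))*((-705 - 10908) + 52/(-155)) = (2*(-12)/(-18))*(-11613 + 52*(-1/155)) = (2*(-12)*(-1/18))*(-11613 - 52/155) = (4/3)*(-1800067/155) = -7200268/465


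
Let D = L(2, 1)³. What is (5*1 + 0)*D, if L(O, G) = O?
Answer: 40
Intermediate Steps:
D = 8 (D = 2³ = 8)
(5*1 + 0)*D = (5*1 + 0)*8 = (5 + 0)*8 = 5*8 = 40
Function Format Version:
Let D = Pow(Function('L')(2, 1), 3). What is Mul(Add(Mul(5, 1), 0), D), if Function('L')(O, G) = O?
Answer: 40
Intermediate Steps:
D = 8 (D = Pow(2, 3) = 8)
Mul(Add(Mul(5, 1), 0), D) = Mul(Add(Mul(5, 1), 0), 8) = Mul(Add(5, 0), 8) = Mul(5, 8) = 40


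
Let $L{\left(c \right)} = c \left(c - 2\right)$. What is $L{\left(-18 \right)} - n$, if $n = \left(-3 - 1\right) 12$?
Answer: $408$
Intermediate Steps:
$L{\left(c \right)} = c \left(-2 + c\right)$
$n = -48$ ($n = \left(-4\right) 12 = -48$)
$L{\left(-18 \right)} - n = - 18 \left(-2 - 18\right) - -48 = \left(-18\right) \left(-20\right) + 48 = 360 + 48 = 408$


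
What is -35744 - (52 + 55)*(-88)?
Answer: -26328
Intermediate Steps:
-35744 - (52 + 55)*(-88) = -35744 - 107*(-88) = -35744 - 1*(-9416) = -35744 + 9416 = -26328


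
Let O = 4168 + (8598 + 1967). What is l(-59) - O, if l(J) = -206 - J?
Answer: -14880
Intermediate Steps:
O = 14733 (O = 4168 + 10565 = 14733)
l(-59) - O = (-206 - 1*(-59)) - 1*14733 = (-206 + 59) - 14733 = -147 - 14733 = -14880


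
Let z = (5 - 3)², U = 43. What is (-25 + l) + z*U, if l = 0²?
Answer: 147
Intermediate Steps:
l = 0
z = 4 (z = 2² = 4)
(-25 + l) + z*U = (-25 + 0) + 4*43 = -25 + 172 = 147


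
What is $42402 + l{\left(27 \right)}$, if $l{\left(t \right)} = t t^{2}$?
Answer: $62085$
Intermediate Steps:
$l{\left(t \right)} = t^{3}$
$42402 + l{\left(27 \right)} = 42402 + 27^{3} = 42402 + 19683 = 62085$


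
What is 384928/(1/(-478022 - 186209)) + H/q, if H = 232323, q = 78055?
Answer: -19957189069541917/78055 ≈ -2.5568e+11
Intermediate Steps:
384928/(1/(-478022 - 186209)) + H/q = 384928/(1/(-478022 - 186209)) + 232323/78055 = 384928/(1/(-664231)) + 232323*(1/78055) = 384928/(-1/664231) + 232323/78055 = 384928*(-664231) + 232323/78055 = -255681110368 + 232323/78055 = -19957189069541917/78055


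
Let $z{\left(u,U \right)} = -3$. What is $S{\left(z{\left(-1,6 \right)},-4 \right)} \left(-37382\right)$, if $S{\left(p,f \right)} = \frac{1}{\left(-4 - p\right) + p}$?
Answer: $\frac{18691}{2} \approx 9345.5$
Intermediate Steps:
$S{\left(p,f \right)} = - \frac{1}{4}$ ($S{\left(p,f \right)} = \frac{1}{-4} = - \frac{1}{4}$)
$S{\left(z{\left(-1,6 \right)},-4 \right)} \left(-37382\right) = \left(- \frac{1}{4}\right) \left(-37382\right) = \frac{18691}{2}$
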